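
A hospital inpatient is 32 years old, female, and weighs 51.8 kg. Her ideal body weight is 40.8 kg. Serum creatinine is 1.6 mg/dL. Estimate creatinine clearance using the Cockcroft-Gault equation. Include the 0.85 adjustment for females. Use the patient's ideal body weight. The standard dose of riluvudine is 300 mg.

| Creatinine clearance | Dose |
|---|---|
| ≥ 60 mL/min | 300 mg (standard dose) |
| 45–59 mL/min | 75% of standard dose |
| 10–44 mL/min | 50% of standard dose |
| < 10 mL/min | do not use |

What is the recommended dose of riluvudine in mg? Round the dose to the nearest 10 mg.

CrCl = (140 − 32) × 40.8 / (72 × 1.6) × 0.85 = 4406.4 / 115.20 × 0.85 ≈ 32.5 mL/min
CrCl ≈ 33 mL/min → bracket 10–44 mL/min.
50% of 300 mg = 150 mg

150 mg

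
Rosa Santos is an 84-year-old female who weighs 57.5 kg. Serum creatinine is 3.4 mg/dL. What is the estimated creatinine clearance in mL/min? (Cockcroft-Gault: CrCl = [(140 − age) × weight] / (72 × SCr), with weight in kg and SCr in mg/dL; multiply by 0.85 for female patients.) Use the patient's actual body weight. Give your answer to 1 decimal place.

CrCl = (140 − 84) × 57.5 / (72 × 3.4) × 0.85 = 3220.0 / 244.80 × 0.85 ≈ 11.2 mL/min

11.2 mL/min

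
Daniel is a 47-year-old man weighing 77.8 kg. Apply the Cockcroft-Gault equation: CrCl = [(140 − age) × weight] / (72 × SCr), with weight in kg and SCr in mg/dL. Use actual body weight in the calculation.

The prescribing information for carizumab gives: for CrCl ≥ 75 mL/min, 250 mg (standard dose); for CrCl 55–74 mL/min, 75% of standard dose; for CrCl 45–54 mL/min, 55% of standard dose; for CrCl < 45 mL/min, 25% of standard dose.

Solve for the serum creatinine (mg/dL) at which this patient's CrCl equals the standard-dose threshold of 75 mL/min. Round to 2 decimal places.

Standard dose requires CrCl ≥ 75 mL/min.
Set (140 − 47) × 77.8 / (72 × SCr) = 75
SCr = (140 − 47) × 77.8 / (72 × 75) = 1.340 mg/dL

1.34 mg/dL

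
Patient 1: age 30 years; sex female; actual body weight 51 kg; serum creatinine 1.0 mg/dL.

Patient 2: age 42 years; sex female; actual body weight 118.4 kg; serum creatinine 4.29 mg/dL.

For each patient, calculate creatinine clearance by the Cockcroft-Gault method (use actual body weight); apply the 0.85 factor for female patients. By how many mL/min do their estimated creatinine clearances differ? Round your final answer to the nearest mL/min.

34 mL/min

Patient 1: CrCl = (140 − 30) × 51 / (72 × 1) × 0.85 = 5610.0 / 72.00 × 0.85 ≈ 66.2 mL/min
Patient 2: CrCl = (140 − 42) × 118.4 / (72 × 4.29) × 0.85 = 11603.2 / 308.88 × 0.85 ≈ 31.9 mL/min
|66.2 − 31.9| = 34.3 mL/min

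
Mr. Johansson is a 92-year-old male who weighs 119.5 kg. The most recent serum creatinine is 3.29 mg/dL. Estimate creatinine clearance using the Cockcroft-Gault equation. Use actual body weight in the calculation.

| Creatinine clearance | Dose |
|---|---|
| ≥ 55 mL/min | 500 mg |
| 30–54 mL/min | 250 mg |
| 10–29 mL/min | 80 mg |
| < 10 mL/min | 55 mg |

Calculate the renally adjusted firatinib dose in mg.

80 mg

CrCl = (140 − 92) × 119.5 / (72 × 3.29) = 5736.0 / 236.88 ≈ 24.2 mL/min
CrCl ≈ 24 mL/min → bracket 10–29 mL/min.
Dose for this bracket: 80 mg.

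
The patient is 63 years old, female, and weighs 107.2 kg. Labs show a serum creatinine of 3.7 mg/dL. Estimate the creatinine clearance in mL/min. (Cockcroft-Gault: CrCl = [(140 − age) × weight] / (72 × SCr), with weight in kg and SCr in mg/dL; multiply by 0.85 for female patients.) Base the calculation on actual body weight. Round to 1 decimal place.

CrCl = (140 − 63) × 107.2 / (72 × 3.7) × 0.85 = 8254.4 / 266.40 × 0.85 ≈ 26.3 mL/min

26.3 mL/min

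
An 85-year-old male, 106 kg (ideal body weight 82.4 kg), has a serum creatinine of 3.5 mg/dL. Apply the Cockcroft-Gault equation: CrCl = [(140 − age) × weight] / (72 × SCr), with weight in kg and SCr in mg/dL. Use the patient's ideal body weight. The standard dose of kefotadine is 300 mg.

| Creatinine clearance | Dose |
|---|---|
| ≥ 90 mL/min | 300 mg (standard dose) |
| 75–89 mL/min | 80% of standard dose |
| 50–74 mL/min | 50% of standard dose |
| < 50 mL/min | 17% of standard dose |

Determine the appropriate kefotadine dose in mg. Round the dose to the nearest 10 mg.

50 mg

CrCl = (140 − 85) × 82.4 / (72 × 3.5) = 4532.0 / 252.00 ≈ 18.0 mL/min
CrCl ≈ 18 mL/min → bracket < 50 mL/min.
17% of 300 mg = 51 mg → 50 mg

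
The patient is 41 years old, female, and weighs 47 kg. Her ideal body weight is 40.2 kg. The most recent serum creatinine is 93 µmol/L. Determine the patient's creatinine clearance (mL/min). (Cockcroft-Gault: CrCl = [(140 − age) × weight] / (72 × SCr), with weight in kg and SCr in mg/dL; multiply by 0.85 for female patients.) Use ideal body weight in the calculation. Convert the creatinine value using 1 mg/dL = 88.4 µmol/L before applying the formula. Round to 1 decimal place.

SCr = 93 / 88.4 = 1.052 mg/dL
CrCl = (140 − 41) × 40.2 / (72 × 1.052) × 0.85 = 3979.8 / 75.74 × 0.85 ≈ 44.7 mL/min

44.7 mL/min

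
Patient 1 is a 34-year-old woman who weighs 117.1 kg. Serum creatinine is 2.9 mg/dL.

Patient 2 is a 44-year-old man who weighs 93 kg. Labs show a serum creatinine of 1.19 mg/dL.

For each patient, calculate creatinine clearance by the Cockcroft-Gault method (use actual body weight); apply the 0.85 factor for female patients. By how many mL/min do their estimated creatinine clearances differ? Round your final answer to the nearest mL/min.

Patient 1: CrCl = (140 − 34) × 117.1 / (72 × 2.9) × 0.85 = 12412.6 / 208.80 × 0.85 ≈ 50.5 mL/min
Patient 2: CrCl = (140 − 44) × 93 / (72 × 1.19) = 8928.0 / 85.68 ≈ 104.2 mL/min
|50.5 − 104.2| = 53.7 mL/min

54 mL/min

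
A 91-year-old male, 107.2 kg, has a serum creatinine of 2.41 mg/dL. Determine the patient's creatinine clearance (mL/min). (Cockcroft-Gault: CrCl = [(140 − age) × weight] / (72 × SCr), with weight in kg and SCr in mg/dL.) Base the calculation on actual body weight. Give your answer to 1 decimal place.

30.3 mL/min

CrCl = (140 − 91) × 107.2 / (72 × 2.41) = 5252.8 / 173.52 ≈ 30.3 mL/min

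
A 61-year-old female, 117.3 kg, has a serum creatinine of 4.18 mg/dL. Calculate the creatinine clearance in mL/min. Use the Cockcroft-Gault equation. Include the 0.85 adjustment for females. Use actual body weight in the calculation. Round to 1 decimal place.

26.2 mL/min

CrCl = (140 − 61) × 117.3 / (72 × 4.18) × 0.85 = 9266.7 / 300.96 × 0.85 ≈ 26.2 mL/min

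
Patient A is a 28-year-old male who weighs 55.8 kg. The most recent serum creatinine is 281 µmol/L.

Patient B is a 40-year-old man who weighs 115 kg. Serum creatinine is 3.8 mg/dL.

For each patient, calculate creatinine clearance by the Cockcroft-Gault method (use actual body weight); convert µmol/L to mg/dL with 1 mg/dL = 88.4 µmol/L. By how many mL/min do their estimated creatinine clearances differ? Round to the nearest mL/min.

Patient A: SCr = 281 / 88.4 = 3.179 mg/dL
Patient A: CrCl = (140 − 28) × 55.8 / (72 × 3.179) = 6249.6 / 228.89 ≈ 27.3 mL/min
Patient B: CrCl = (140 − 40) × 115 / (72 × 3.8) = 11500.0 / 273.60 ≈ 42.0 mL/min
|27.3 − 42.0| = 14.7 mL/min

15 mL/min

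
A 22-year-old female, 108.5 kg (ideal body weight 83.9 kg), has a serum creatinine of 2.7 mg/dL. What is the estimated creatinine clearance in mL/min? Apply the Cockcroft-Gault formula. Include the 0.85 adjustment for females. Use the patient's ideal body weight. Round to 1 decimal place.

43.3 mL/min

CrCl = (140 − 22) × 83.9 / (72 × 2.7) × 0.85 = 9900.2 / 194.40 × 0.85 ≈ 43.3 mL/min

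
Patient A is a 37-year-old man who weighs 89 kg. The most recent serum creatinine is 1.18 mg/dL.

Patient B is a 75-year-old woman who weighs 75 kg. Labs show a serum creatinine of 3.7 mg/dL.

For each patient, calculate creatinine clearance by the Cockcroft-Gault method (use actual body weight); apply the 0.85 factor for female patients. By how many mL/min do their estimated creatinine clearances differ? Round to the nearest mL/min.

92 mL/min

Patient A: CrCl = (140 − 37) × 89 / (72 × 1.18) = 9167.0 / 84.96 ≈ 107.9 mL/min
Patient B: CrCl = (140 − 75) × 75 / (72 × 3.7) × 0.85 = 4875.0 / 266.40 × 0.85 ≈ 15.6 mL/min
|107.9 − 15.6| = 92.3 mL/min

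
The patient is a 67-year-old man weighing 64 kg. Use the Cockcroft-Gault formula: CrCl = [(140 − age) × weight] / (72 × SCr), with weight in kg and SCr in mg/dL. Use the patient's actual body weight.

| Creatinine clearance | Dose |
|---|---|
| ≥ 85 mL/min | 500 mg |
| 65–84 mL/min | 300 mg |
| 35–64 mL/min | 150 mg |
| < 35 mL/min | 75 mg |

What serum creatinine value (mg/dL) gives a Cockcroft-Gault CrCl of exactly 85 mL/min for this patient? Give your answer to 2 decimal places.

0.76 mg/dL

Standard dose requires CrCl ≥ 85 mL/min.
Set (140 − 67) × 64 / (72 × SCr) = 85
SCr = (140 − 67) × 64 / (72 × 85) = 0.763 mg/dL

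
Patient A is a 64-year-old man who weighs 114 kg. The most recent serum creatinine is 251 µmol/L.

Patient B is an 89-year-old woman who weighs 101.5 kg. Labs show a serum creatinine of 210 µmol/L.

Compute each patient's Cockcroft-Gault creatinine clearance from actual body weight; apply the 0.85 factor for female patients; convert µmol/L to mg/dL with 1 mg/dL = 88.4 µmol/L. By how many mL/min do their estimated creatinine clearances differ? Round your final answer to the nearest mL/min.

Patient A: SCr = 251 / 88.4 = 2.839 mg/dL
Patient A: CrCl = (140 − 64) × 114 / (72 × 2.839) = 8664.0 / 204.41 ≈ 42.4 mL/min
Patient B: SCr = 210 / 88.4 = 2.376 mg/dL
Patient B: CrCl = (140 − 89) × 101.5 / (72 × 2.376) × 0.85 = 5176.5 / 171.07 × 0.85 ≈ 25.7 mL/min
|42.4 − 25.7| = 16.7 mL/min

17 mL/min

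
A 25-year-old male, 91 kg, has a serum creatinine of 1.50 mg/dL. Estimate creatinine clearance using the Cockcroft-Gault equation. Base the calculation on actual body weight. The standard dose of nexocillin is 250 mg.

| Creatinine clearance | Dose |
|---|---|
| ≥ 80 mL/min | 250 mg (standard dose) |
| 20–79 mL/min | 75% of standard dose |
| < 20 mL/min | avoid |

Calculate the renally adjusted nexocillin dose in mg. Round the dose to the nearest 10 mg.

CrCl = (140 − 25) × 91 / (72 × 1.5) = 10465.0 / 108.00 ≈ 96.9 mL/min
CrCl ≈ 97 mL/min → bracket ≥ 80 mL/min.
100% of 250 mg = 250 mg

250 mg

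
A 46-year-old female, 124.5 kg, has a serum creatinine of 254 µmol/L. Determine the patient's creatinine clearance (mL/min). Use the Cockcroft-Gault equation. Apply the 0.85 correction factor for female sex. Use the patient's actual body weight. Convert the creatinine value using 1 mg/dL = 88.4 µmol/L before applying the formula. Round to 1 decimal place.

48.1 mL/min

SCr = 254 / 88.4 = 2.873 mg/dL
CrCl = (140 − 46) × 124.5 / (72 × 2.873) × 0.85 = 11703.0 / 206.86 × 0.85 ≈ 48.1 mL/min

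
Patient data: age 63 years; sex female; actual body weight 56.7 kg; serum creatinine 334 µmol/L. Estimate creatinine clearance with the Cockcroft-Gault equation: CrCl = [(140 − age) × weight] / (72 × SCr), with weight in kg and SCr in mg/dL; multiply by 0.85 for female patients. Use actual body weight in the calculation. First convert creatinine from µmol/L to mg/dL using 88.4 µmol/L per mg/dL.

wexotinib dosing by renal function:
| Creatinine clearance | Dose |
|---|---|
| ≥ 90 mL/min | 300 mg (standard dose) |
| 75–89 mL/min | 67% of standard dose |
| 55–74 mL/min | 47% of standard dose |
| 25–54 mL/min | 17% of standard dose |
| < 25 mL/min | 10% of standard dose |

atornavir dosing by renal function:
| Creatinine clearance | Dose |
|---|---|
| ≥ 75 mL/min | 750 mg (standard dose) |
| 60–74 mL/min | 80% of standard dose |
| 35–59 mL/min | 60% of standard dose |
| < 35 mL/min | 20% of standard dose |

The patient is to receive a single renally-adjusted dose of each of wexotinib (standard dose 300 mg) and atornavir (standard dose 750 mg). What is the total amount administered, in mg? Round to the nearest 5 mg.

SCr = 334 / 88.4 = 3.778 mg/dL
CrCl = (140 − 63) × 56.7 / (72 × 3.778) × 0.85 = 4365.9 / 272.02 × 0.85 ≈ 13.6 mL/min
CrCl ≈ 14 mL/min.
wexotinib: < 25 mL/min → 10% of 300 mg = 30 mg.
atornavir: < 35 mL/min → 20% of 750 mg = 150 mg.
Total = 30 + 150 = 180 mg.

180 mg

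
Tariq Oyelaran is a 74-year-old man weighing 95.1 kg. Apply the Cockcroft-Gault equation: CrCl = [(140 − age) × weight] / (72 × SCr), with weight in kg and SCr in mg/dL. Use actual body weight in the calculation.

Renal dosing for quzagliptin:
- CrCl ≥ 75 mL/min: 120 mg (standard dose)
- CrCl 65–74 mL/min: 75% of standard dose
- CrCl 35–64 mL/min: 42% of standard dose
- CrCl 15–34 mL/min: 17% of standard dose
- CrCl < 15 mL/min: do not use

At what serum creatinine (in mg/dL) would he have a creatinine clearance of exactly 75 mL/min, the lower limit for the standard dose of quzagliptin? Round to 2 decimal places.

1.16 mg/dL

Standard dose requires CrCl ≥ 75 mL/min.
Set (140 − 74) × 95.1 / (72 × SCr) = 75
SCr = (140 − 74) × 95.1 / (72 × 75) = 1.162 mg/dL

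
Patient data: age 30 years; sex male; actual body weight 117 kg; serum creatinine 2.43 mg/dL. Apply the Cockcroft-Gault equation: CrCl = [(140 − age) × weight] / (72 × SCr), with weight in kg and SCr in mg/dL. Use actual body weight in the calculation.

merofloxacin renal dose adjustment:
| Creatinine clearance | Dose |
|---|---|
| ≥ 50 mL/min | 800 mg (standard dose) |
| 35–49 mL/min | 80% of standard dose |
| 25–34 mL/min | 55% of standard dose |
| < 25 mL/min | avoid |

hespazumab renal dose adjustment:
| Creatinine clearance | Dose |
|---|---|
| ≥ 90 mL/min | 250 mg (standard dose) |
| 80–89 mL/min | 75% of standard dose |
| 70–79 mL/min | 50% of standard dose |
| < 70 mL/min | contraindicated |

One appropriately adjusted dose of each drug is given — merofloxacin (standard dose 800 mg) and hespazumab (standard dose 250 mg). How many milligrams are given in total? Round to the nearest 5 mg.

CrCl = (140 − 30) × 117 / (72 × 2.43) = 12870.0 / 174.96 ≈ 73.6 mL/min
CrCl ≈ 74 mL/min.
merofloxacin: ≥ 50 mL/min → 100% of 800 mg = 800 mg.
hespazumab: 70–79 mL/min → 50% of 250 mg = 125 mg.
Total = 800 + 125 = 925 mg.

925 mg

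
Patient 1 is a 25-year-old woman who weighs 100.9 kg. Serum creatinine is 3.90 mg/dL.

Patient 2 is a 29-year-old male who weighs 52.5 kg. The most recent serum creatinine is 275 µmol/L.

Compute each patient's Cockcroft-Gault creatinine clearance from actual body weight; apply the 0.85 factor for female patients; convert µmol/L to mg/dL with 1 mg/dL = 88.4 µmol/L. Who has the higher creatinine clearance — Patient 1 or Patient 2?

Patient 1: CrCl = (140 − 25) × 100.9 / (72 × 3.9) × 0.85 = 11603.5 / 280.80 × 0.85 ≈ 35.1 mL/min
Patient 2: SCr = 275 / 88.4 = 3.111 mg/dL
Patient 2: CrCl = (140 − 29) × 52.5 / (72 × 3.111) = 5827.5 / 223.99 ≈ 26.0 mL/min
35.1 vs 26.0 mL/min → Patient 1 is higher.

Patient 1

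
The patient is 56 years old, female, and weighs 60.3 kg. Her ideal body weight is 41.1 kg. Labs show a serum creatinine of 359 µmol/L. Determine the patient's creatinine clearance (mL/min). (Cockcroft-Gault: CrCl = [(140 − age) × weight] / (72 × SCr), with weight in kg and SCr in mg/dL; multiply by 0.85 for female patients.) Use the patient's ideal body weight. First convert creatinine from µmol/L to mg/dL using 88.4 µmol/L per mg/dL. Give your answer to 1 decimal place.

SCr = 359 / 88.4 = 4.061 mg/dL
CrCl = (140 − 56) × 41.1 / (72 × 4.061) × 0.85 = 3452.4 / 292.39 × 0.85 ≈ 10.0 mL/min

10.0 mL/min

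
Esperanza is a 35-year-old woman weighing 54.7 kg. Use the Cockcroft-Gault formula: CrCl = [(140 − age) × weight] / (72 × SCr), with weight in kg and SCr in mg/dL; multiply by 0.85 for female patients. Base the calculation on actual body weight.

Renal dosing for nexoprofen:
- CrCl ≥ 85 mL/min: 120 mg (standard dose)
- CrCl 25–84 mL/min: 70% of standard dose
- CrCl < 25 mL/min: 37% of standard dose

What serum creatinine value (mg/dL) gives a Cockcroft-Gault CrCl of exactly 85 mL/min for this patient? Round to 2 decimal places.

Standard dose requires CrCl ≥ 85 mL/min.
Set (140 − 35) × 54.7 × 0.85 / (72 × SCr) = 85
SCr = (140 − 35) × 54.7 × 0.85 / (72 × 85) = 0.798 mg/dL

0.80 mg/dL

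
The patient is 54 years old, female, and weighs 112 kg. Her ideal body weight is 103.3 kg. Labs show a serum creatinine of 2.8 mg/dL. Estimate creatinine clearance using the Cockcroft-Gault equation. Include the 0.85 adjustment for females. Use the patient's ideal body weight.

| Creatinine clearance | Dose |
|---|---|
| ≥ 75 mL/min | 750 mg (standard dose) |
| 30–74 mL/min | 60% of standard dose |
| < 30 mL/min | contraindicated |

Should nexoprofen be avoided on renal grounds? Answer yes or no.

no

CrCl = (140 − 54) × 103.3 / (72 × 2.8) × 0.85 = 8883.8 / 201.60 × 0.85 ≈ 37.5 mL/min
CrCl ≈ 37 mL/min, which is ≥ 30 mL/min.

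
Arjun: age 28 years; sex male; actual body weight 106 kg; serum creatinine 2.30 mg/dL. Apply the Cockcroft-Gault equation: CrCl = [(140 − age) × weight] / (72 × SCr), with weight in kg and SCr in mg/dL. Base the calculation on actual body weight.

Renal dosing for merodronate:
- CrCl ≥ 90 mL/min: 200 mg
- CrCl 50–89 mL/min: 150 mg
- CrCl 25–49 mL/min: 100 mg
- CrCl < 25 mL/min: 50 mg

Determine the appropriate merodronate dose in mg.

150 mg

CrCl = (140 − 28) × 106 / (72 × 2.3) = 11872.0 / 165.60 ≈ 71.7 mL/min
CrCl ≈ 72 mL/min → bracket 50–89 mL/min.
Dose for this bracket: 150 mg.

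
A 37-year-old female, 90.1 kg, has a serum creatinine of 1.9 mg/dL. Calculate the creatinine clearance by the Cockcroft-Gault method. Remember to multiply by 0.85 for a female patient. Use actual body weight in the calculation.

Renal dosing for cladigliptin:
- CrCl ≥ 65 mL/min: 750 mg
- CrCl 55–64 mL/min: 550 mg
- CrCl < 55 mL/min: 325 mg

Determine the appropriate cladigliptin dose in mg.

CrCl = (140 − 37) × 90.1 / (72 × 1.9) × 0.85 = 9280.3 / 136.80 × 0.85 ≈ 57.7 mL/min
CrCl ≈ 58 mL/min → bracket 55–64 mL/min.
Dose for this bracket: 550 mg.

550 mg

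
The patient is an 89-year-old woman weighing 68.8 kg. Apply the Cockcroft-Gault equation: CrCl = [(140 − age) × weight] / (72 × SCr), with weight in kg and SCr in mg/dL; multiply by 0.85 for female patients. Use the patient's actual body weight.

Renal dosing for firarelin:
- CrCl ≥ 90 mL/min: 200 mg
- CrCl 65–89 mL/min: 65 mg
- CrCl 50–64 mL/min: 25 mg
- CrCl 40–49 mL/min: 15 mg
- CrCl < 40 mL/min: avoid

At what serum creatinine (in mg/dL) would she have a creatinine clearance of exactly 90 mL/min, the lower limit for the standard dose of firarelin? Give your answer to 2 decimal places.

0.46 mg/dL

Standard dose requires CrCl ≥ 90 mL/min.
Set (140 − 89) × 68.8 × 0.85 / (72 × SCr) = 90
SCr = (140 − 89) × 68.8 × 0.85 / (72 × 90) = 0.460 mg/dL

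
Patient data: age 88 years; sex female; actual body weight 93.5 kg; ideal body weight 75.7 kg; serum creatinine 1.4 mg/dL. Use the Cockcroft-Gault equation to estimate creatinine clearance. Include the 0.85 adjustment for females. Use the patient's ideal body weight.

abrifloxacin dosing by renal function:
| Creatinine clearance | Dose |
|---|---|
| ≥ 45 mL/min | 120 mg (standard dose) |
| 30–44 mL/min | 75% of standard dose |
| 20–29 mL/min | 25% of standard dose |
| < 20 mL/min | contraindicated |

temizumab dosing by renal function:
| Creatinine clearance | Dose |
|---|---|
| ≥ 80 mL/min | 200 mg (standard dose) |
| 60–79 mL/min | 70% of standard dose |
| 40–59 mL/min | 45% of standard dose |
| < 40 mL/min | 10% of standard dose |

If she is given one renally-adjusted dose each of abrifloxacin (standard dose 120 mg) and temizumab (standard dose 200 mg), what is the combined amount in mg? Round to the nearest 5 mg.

CrCl = (140 − 88) × 75.7 / (72 × 1.4) × 0.85 = 3936.4 / 100.80 × 0.85 ≈ 33.2 mL/min
CrCl ≈ 33 mL/min.
abrifloxacin: 30–44 mL/min → 75% of 120 mg = 90 mg.
temizumab: < 40 mL/min → 10% of 200 mg = 20 mg.
Total = 90 + 20 = 110 mg.

110 mg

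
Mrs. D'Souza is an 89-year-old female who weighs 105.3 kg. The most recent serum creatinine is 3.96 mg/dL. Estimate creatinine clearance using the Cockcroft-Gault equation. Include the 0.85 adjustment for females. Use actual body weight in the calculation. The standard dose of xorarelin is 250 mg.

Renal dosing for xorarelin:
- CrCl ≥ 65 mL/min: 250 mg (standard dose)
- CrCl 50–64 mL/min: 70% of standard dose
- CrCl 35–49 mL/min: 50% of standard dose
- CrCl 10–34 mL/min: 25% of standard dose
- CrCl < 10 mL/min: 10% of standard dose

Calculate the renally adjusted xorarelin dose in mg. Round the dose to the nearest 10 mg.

60 mg

CrCl = (140 − 89) × 105.3 / (72 × 3.96) × 0.85 = 5370.3 / 285.12 × 0.85 ≈ 16.0 mL/min
CrCl ≈ 16 mL/min → bracket 10–34 mL/min.
25% of 250 mg = 62.5 mg → 60 mg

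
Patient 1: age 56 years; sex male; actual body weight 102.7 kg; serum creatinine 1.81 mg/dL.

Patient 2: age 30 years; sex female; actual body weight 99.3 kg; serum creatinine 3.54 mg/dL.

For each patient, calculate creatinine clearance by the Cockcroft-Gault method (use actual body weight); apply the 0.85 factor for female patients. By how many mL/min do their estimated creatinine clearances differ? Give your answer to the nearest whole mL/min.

30 mL/min

Patient 1: CrCl = (140 − 56) × 102.7 / (72 × 1.81) = 8626.8 / 130.32 ≈ 66.2 mL/min
Patient 2: CrCl = (140 − 30) × 99.3 / (72 × 3.54) × 0.85 = 10923.0 / 254.88 × 0.85 ≈ 36.4 mL/min
|66.2 − 36.4| = 29.8 mL/min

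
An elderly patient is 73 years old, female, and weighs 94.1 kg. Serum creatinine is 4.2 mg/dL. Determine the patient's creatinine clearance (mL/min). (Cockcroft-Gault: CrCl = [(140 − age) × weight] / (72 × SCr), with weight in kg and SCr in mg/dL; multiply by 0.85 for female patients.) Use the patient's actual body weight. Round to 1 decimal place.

17.7 mL/min

CrCl = (140 − 73) × 94.1 / (72 × 4.2) × 0.85 = 6304.7 / 302.40 × 0.85 ≈ 17.7 mL/min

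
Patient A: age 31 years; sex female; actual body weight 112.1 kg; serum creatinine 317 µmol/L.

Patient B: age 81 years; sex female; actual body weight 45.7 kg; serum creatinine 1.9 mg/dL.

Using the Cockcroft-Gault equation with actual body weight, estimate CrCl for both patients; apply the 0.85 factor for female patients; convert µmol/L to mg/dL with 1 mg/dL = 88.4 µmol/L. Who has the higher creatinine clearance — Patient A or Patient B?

Patient A: SCr = 317 / 88.4 = 3.586 mg/dL
Patient A: CrCl = (140 − 31) × 112.1 / (72 × 3.586) × 0.85 = 12218.9 / 258.19 × 0.85 ≈ 40.2 mL/min
Patient B: CrCl = (140 − 81) × 45.7 / (72 × 1.9) × 0.85 = 2696.3 / 136.80 × 0.85 ≈ 16.8 mL/min
40.2 vs 16.8 mL/min → Patient A is higher.

Patient A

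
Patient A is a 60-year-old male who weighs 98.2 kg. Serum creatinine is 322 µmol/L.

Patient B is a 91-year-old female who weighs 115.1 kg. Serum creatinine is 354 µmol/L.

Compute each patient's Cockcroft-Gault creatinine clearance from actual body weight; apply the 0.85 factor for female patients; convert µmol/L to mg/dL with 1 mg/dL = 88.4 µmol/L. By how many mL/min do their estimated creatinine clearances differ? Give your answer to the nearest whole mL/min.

Patient A: SCr = 322 / 88.4 = 3.643 mg/dL
Patient A: CrCl = (140 − 60) × 98.2 / (72 × 3.643) = 7856.0 / 262.30 ≈ 30.0 mL/min
Patient B: SCr = 354 / 88.4 = 4.005 mg/dL
Patient B: CrCl = (140 − 91) × 115.1 / (72 × 4.005) × 0.85 = 5639.9 / 288.36 × 0.85 ≈ 16.6 mL/min
|30.0 − 16.6| = 13.4 mL/min

13 mL/min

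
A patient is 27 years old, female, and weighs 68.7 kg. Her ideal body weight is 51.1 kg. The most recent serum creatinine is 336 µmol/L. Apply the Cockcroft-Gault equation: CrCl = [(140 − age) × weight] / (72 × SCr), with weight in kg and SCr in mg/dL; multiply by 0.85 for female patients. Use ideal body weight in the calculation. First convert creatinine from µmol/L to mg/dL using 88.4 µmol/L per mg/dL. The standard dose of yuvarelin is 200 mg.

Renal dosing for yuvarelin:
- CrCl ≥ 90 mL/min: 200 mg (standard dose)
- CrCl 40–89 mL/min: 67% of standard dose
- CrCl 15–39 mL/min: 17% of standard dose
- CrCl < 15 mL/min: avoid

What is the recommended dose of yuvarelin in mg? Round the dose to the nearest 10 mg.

SCr = 336 / 88.4 = 3.801 mg/dL
CrCl = (140 − 27) × 51.1 / (72 × 3.801) × 0.85 = 5774.3 / 273.67 × 0.85 ≈ 17.9 mL/min
CrCl ≈ 18 mL/min → bracket 15–39 mL/min.
17% of 200 mg = 34 mg → 30 mg

30 mg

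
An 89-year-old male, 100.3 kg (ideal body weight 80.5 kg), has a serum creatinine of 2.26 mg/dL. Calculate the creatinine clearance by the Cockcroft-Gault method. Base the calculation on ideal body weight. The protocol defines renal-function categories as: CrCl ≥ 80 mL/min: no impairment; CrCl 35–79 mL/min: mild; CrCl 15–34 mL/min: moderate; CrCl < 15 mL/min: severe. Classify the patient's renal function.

CrCl = (140 − 89) × 80.5 / (72 × 2.26) = 4105.5 / 162.72 ≈ 25.2 mL/min
25 mL/min falls in the 'moderate' range.

moderate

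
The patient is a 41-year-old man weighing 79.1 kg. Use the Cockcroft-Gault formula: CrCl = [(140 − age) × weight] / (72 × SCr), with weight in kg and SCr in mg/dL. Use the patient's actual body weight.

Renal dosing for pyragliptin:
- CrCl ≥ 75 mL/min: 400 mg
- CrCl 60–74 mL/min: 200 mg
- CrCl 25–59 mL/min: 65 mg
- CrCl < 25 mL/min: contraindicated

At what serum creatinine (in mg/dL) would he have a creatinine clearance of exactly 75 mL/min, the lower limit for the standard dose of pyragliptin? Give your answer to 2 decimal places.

1.45 mg/dL

Standard dose requires CrCl ≥ 75 mL/min.
Set (140 − 41) × 79.1 / (72 × SCr) = 75
SCr = (140 − 41) × 79.1 / (72 × 75) = 1.450 mg/dL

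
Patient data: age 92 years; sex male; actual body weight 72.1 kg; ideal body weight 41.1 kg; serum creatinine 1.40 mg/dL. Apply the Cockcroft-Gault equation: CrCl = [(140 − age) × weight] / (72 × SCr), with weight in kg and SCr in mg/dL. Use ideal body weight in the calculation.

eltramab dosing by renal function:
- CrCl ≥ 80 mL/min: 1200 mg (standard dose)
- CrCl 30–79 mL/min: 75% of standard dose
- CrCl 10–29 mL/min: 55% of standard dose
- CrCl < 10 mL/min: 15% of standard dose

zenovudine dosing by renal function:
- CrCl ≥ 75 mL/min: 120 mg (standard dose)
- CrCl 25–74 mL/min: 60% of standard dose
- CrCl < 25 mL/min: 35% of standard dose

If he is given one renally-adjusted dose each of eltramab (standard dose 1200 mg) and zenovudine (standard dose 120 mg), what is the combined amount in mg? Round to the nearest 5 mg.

700 mg

CrCl = (140 − 92) × 41.1 / (72 × 1.4) = 1972.8 / 100.80 ≈ 19.6 mL/min
CrCl ≈ 20 mL/min.
eltramab: 10–29 mL/min → 55% of 1200 mg = 660 mg.
zenovudine: < 25 mL/min → 35% of 120 mg = 42 mg.
Total = 660 + 42 = 702 mg.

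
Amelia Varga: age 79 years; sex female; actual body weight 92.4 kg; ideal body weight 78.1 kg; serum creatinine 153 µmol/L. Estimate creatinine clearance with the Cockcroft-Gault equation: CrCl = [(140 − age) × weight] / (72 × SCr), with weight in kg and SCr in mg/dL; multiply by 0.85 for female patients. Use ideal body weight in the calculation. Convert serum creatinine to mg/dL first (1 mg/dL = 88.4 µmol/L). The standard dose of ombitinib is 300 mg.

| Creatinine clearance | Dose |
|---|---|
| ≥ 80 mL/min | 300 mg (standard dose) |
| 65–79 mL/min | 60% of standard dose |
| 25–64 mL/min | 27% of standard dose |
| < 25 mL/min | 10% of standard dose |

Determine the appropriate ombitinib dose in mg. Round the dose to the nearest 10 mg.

80 mg

SCr = 153 / 88.4 = 1.731 mg/dL
CrCl = (140 − 79) × 78.1 / (72 × 1.731) × 0.85 = 4764.1 / 124.63 × 0.85 ≈ 32.5 mL/min
CrCl ≈ 32 mL/min → bracket 25–64 mL/min.
27% of 300 mg = 81 mg → 80 mg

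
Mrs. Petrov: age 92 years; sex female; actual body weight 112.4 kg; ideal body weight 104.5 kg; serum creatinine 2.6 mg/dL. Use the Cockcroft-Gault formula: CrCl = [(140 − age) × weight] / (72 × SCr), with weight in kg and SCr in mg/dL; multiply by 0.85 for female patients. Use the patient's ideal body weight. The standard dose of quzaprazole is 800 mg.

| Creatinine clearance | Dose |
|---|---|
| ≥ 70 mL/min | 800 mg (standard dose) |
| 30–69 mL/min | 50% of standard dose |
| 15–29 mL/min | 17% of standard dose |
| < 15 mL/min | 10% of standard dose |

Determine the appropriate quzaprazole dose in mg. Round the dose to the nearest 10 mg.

140 mg

CrCl = (140 − 92) × 104.5 / (72 × 2.6) × 0.85 = 5016.0 / 187.20 × 0.85 ≈ 22.8 mL/min
CrCl ≈ 23 mL/min → bracket 15–29 mL/min.
17% of 800 mg = 136 mg → 140 mg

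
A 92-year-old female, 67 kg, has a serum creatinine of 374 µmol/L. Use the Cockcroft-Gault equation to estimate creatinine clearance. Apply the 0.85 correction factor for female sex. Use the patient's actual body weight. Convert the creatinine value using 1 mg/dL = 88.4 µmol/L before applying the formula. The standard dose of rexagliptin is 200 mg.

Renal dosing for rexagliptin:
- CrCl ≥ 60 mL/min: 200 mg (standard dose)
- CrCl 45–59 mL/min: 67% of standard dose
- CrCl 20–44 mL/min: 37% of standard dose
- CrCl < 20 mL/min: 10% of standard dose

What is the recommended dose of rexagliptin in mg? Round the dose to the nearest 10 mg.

SCr = 374 / 88.4 = 4.231 mg/dL
CrCl = (140 − 92) × 67 / (72 × 4.231) × 0.85 = 3216.0 / 304.63 × 0.85 ≈ 9.0 mL/min
CrCl ≈ 9 mL/min → bracket < 20 mL/min.
10% of 200 mg = 20 mg

20 mg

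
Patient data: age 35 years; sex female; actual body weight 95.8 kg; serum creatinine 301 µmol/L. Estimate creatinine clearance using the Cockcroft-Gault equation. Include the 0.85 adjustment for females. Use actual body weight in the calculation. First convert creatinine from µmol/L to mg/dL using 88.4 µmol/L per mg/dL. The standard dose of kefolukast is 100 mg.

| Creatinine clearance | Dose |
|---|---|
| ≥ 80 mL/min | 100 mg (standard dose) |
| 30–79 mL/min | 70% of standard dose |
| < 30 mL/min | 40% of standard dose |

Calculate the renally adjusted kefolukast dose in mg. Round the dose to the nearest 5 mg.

70 mg

SCr = 301 / 88.4 = 3.405 mg/dL
CrCl = (140 − 35) × 95.8 / (72 × 3.405) × 0.85 = 10059.0 / 245.16 × 0.85 ≈ 34.9 mL/min
CrCl ≈ 35 mL/min → bracket 30–79 mL/min.
70% of 100 mg = 70 mg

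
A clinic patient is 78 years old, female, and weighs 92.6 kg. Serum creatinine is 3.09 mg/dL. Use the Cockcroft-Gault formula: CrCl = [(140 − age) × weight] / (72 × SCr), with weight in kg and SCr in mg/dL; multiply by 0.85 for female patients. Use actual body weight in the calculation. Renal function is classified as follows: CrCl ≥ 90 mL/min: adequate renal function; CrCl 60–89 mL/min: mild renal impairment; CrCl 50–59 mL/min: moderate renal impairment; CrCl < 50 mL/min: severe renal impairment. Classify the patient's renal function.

CrCl = (140 − 78) × 92.6 / (72 × 3.09) × 0.85 = 5741.2 / 222.48 × 0.85 ≈ 21.9 mL/min
22 mL/min falls in the 'severe renal impairment' range.

severe renal impairment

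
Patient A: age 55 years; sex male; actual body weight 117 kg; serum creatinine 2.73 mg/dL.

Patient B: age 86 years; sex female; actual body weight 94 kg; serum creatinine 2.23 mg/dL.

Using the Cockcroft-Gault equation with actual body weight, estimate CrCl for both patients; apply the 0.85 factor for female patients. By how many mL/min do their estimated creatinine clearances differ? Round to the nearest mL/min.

24 mL/min

Patient A: CrCl = (140 − 55) × 117 / (72 × 2.73) = 9945.0 / 196.56 ≈ 50.6 mL/min
Patient B: CrCl = (140 − 86) × 94 / (72 × 2.23) × 0.85 = 5076.0 / 160.56 × 0.85 ≈ 26.9 mL/min
|50.6 − 26.9| = 23.7 mL/min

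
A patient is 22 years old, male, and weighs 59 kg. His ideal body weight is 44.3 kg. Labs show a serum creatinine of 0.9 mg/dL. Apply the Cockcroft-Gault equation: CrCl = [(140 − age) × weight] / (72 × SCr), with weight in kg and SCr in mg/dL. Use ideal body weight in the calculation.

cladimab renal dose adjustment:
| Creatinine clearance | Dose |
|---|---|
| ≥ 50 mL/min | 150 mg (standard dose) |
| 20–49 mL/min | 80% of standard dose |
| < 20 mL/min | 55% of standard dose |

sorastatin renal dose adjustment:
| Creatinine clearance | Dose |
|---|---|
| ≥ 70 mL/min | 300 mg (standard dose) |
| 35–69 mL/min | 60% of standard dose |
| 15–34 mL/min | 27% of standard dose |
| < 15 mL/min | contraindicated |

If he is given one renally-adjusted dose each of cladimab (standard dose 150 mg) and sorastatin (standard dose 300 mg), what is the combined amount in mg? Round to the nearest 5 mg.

450 mg

CrCl = (140 − 22) × 44.3 / (72 × 0.9) = 5227.4 / 64.80 ≈ 80.7 mL/min
CrCl ≈ 81 mL/min.
cladimab: ≥ 50 mL/min → 100% of 150 mg = 150 mg.
sorastatin: ≥ 70 mL/min → 100% of 300 mg = 300 mg.
Total = 150 + 300 = 450 mg.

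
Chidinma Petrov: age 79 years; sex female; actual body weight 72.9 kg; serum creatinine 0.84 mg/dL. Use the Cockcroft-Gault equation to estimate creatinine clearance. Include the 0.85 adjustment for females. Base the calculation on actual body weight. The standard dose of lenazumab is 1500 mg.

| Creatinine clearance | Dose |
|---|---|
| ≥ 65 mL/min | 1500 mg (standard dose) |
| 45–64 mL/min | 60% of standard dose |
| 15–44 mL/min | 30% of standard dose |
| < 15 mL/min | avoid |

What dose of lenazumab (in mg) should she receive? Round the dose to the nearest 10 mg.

CrCl = (140 − 79) × 72.9 / (72 × 0.84) × 0.85 = 4446.9 / 60.48 × 0.85 ≈ 62.5 mL/min
CrCl ≈ 62 mL/min → bracket 45–64 mL/min.
60% of 1500 mg = 900 mg

900 mg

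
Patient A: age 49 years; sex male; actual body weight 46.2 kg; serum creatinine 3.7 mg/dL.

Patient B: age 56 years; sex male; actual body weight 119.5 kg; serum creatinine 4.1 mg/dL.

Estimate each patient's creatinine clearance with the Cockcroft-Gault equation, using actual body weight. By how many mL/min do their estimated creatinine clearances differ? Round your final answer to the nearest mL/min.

18 mL/min

Patient A: CrCl = (140 − 49) × 46.2 / (72 × 3.7) = 4204.2 / 266.40 ≈ 15.8 mL/min
Patient B: CrCl = (140 − 56) × 119.5 / (72 × 4.1) = 10038.0 / 295.20 ≈ 34.0 mL/min
|15.8 − 34.0| = 18.2 mL/min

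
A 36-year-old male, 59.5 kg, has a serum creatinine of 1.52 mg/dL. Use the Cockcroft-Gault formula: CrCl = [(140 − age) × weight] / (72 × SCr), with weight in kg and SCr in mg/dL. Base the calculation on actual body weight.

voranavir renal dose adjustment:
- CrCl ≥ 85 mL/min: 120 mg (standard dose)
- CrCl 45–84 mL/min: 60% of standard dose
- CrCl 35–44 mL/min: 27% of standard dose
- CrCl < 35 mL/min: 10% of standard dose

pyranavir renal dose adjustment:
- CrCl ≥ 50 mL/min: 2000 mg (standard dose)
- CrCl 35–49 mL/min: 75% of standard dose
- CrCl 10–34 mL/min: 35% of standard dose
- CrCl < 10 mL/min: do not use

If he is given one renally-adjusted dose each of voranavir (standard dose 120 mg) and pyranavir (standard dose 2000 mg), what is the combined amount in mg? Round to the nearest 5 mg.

CrCl = (140 − 36) × 59.5 / (72 × 1.52) = 6188.0 / 109.44 ≈ 56.5 mL/min
CrCl ≈ 57 mL/min.
voranavir: 45–84 mL/min → 60% of 120 mg = 72 mg.
pyranavir: ≥ 50 mL/min → 100% of 2000 mg = 2000 mg.
Total = 72 + 2000 = 2072 mg.

2070 mg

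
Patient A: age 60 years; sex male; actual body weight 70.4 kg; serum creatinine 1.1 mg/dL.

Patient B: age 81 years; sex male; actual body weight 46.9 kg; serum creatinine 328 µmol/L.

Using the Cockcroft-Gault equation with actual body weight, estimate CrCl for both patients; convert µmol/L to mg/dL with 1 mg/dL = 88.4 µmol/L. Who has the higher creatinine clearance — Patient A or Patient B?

Patient A: CrCl = (140 − 60) × 70.4 / (72 × 1.1) = 5632.0 / 79.20 ≈ 71.1 mL/min
Patient B: SCr = 328 / 88.4 = 3.71 mg/dL
Patient B: CrCl = (140 − 81) × 46.9 / (72 × 3.71) = 2767.1 / 267.12 ≈ 10.4 mL/min
71.1 vs 10.4 mL/min → Patient A is higher.

Patient A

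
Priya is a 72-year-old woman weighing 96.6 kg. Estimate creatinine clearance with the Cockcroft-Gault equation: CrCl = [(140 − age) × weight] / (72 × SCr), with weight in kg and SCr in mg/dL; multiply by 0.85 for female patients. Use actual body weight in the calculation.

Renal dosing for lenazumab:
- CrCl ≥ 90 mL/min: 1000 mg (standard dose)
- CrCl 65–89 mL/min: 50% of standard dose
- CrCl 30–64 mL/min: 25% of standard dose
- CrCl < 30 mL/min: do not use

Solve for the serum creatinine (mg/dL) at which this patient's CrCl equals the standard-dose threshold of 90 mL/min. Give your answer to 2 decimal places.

0.86 mg/dL

Standard dose requires CrCl ≥ 90 mL/min.
Set (140 − 72) × 96.6 × 0.85 / (72 × SCr) = 90
SCr = (140 − 72) × 96.6 × 0.85 / (72 × 90) = 0.862 mg/dL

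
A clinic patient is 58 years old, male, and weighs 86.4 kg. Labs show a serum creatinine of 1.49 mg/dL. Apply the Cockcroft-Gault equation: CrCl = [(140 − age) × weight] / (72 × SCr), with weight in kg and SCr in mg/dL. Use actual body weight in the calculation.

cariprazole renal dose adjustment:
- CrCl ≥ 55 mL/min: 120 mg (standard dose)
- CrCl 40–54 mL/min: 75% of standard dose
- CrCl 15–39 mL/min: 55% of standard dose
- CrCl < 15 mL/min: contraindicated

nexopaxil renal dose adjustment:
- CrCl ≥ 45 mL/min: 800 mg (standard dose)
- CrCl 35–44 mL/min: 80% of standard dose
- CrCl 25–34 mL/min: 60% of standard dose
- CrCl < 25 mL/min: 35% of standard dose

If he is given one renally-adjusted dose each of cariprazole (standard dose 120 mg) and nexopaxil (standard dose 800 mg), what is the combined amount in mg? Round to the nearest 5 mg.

CrCl = (140 − 58) × 86.4 / (72 × 1.49) = 7084.8 / 107.28 ≈ 66.0 mL/min
CrCl ≈ 66 mL/min.
cariprazole: ≥ 55 mL/min → 100% of 120 mg = 120 mg.
nexopaxil: ≥ 45 mL/min → 100% of 800 mg = 800 mg.
Total = 120 + 800 = 920 mg.

920 mg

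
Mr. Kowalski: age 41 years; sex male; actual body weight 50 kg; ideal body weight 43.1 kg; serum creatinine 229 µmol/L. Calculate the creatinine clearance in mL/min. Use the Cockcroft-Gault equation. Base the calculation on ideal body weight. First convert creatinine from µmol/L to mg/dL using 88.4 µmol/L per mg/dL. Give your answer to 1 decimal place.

SCr = 229 / 88.4 = 2.59 mg/dL
CrCl = (140 − 41) × 43.1 / (72 × 2.59) = 4266.9 / 186.48 ≈ 22.9 mL/min

22.9 mL/min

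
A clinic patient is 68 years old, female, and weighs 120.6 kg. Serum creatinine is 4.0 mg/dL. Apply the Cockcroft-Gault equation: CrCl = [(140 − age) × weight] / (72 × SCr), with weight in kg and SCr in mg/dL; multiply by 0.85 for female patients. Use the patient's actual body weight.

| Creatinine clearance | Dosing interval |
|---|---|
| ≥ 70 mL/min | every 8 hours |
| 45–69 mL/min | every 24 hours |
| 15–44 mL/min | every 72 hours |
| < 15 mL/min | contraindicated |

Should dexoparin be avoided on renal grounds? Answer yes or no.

no

CrCl = (140 − 68) × 120.6 / (72 × 4) × 0.85 = 8683.2 / 288.00 × 0.85 ≈ 25.6 mL/min
CrCl ≈ 26 mL/min, which is ≥ 15 mL/min.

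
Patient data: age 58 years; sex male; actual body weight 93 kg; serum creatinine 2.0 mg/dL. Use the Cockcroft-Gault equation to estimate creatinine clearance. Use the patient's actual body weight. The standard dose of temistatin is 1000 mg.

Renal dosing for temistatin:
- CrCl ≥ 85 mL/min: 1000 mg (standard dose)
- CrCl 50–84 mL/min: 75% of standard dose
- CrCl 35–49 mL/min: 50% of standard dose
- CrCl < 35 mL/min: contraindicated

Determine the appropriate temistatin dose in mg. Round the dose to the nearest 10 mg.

CrCl = (140 − 58) × 93 / (72 × 2) = 7626.0 / 144.00 ≈ 53.0 mL/min
CrCl ≈ 53 mL/min → bracket 50–84 mL/min.
75% of 1000 mg = 750 mg

750 mg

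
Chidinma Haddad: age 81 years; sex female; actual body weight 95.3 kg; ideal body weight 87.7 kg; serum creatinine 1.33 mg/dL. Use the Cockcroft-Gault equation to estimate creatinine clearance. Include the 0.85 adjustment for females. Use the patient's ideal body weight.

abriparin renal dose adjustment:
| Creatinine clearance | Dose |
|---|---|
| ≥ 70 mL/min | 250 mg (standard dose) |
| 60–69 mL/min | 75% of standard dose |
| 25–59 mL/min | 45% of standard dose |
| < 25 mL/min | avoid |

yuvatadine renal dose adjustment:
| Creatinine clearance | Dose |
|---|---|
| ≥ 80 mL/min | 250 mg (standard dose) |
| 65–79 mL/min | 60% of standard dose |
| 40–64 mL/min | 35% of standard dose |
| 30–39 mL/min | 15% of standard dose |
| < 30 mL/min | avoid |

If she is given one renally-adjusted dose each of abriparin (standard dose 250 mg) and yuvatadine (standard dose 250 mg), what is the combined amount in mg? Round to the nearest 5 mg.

CrCl = (140 − 81) × 87.7 / (72 × 1.33) × 0.85 = 5174.3 / 95.76 × 0.85 ≈ 45.9 mL/min
CrCl ≈ 46 mL/min.
abriparin: 25–59 mL/min → 45% of 250 mg = 112.5 mg.
yuvatadine: 40–64 mL/min → 35% of 250 mg = 87.5 mg.
Total = 112.5 + 87.5 = 200 mg.

200 mg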